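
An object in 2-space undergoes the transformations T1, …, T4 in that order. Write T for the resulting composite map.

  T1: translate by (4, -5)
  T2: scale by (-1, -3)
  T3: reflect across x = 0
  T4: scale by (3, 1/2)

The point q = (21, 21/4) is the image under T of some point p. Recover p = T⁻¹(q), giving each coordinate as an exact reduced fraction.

p = (3, 3/2)

T1 = [1 0 4; 0 1 -5; 0 0 1]
T2·T1 = [-1 0 -4; 0 -3 15; 0 0 1]
T3·…·T1 = [1 0 4; 0 -3 15; 0 0 1]
T4·…·T1 = [3 0 12; 0 -3/2 15/2; 0 0 1]
det M = -9/2; M⁻¹ = [1/3 0 -4; 0 -2/3 5; 0 0 1]
M⁻¹ · (21, 21/4)ᵀ = (3, 3/2)ᵀ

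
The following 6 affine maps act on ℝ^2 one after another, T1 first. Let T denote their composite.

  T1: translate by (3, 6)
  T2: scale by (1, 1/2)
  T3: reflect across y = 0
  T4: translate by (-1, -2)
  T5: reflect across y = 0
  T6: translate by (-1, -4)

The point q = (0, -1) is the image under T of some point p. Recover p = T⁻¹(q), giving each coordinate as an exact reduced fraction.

p = (-1, -4)

T1 = [1 0 3; 0 1 6; 0 0 1]
T2·T1 = [1 0 3; 0 1/2 3; 0 0 1]
T3·…·T1 = [1 0 3; 0 -1/2 -3; 0 0 1]
T4·…·T1 = [1 0 2; 0 -1/2 -5; 0 0 1]
T5·…·T1 = [1 0 2; 0 1/2 5; 0 0 1]
T6·…·T1 = [1 0 1; 0 1/2 1; 0 0 1]
det M = 1/2; M⁻¹ = [1 0 -1; 0 2 -2; 0 0 1]
M⁻¹ · (0, -1)ᵀ = (-1, -4)ᵀ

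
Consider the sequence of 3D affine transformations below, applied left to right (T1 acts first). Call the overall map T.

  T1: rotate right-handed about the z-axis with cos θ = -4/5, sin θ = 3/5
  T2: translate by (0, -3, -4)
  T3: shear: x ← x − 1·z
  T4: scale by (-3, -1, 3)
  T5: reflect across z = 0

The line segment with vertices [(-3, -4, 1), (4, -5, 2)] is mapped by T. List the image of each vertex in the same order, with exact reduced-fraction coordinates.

T1 rotate right-handed about the z-axis with cos θ = -4/5, sin θ = 3/5: (-3, -4, 1) → (24/5, 7/5, 1); (4, -5, 2) → (-1/5, 32/5, 2)
T2 translate by (0, -3, -4): (24/5, 7/5, 1) → (24/5, -8/5, -3); (-1/5, 32/5, 2) → (-1/5, 17/5, -2)
T3 shear: x ← x − 1·z: (24/5, -8/5, -3) → (39/5, -8/5, -3); (-1/5, 17/5, -2) → (9/5, 17/5, -2)
T4 scale by (-3, -1, 3): (39/5, -8/5, -3) → (-117/5, 8/5, -9); (9/5, 17/5, -2) → (-27/5, -17/5, -6)
T5 reflect across z = 0: (-117/5, 8/5, -9) → (-117/5, 8/5, 9); (-27/5, -17/5, -6) → (-27/5, -17/5, 6)

image vertices: (-117/5, 8/5, 9), (-27/5, -17/5, 6)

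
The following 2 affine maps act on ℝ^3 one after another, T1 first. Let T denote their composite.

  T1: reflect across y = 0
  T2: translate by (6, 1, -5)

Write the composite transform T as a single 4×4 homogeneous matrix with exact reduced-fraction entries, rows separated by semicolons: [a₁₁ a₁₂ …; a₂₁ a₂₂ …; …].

T1 = [1 0 0 0; 0 -1 0 0; 0 0 1 0; 0 0 0 1]
T2·T1 = [1 0 0 6; 0 -1 0 1; 0 0 1 -5; 0 0 0 1]

T = [1 0 0 6; 0 -1 0 1; 0 0 1 -5; 0 0 0 1]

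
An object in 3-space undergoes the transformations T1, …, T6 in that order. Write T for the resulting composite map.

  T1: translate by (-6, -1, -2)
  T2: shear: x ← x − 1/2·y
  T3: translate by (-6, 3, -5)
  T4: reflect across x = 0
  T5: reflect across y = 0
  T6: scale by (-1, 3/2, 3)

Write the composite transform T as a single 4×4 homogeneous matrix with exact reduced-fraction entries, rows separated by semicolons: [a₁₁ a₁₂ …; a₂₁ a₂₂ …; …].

T1 = [1 0 0 -6; 0 1 0 -1; 0 0 1 -2; 0 0 0 1]
T2·T1 = [1 -1/2 0 -11/2; 0 1 0 -1; 0 0 1 -2; 0 0 0 1]
T3·…·T1 = [1 -1/2 0 -23/2; 0 1 0 2; 0 0 1 -7; 0 0 0 1]
T4·…·T1 = [-1 1/2 0 23/2; 0 1 0 2; 0 0 1 -7; 0 0 0 1]
T5·…·T1 = [-1 1/2 0 23/2; 0 -1 0 -2; 0 0 1 -7; 0 0 0 1]
T6·…·T1 = [1 -1/2 0 -23/2; 0 -3/2 0 -3; 0 0 3 -21; 0 0 0 1]

T = [1 -1/2 0 -23/2; 0 -3/2 0 -3; 0 0 3 -21; 0 0 0 1]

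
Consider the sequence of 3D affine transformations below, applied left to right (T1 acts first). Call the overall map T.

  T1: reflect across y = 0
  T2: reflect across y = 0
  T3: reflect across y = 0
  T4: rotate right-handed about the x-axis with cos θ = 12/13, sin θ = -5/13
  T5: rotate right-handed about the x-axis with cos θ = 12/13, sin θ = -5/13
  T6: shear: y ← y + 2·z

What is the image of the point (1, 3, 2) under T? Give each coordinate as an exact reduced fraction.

T1 reflect across y = 0: (1, 3, 2) → (1, -3, 2)
T2 reflect across y = 0: (1, -3, 2) → (1, 3, 2)
T3 reflect across y = 0: (1, 3, 2) → (1, -3, 2)
T4 rotate right-handed about the x-axis with cos θ = 12/13, sin θ = -5/13: (1, -3, 2) → (1, -2, 3)
T5 rotate right-handed about the x-axis with cos θ = 12/13, sin θ = -5/13: (1, -2, 3) → (1, -9/13, 46/13)
T6 shear: y ← y + 2·z: (1, -9/13, 46/13) → (1, 83/13, 46/13)

T(p) = (1, 83/13, 46/13)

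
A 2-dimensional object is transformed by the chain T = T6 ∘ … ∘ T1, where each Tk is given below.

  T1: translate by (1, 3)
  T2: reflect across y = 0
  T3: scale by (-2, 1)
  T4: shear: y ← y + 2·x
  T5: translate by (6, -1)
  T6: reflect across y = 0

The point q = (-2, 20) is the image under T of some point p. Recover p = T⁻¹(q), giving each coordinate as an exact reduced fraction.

p = (3, 0)

T1 = [1 0 1; 0 1 3; 0 0 1]
T2·T1 = [1 0 1; 0 -1 -3; 0 0 1]
T3·…·T1 = [-2 0 -2; 0 -1 -3; 0 0 1]
T4·…·T1 = [-2 0 -2; -4 -1 -7; 0 0 1]
T5·…·T1 = [-2 0 4; -4 -1 -8; 0 0 1]
T6·…·T1 = [-2 0 4; 4 1 8; 0 0 1]
det M = -2; M⁻¹ = [-1/2 0 2; 2 1 -16; 0 0 1]
M⁻¹ · (-2, 20)ᵀ = (3, 0)ᵀ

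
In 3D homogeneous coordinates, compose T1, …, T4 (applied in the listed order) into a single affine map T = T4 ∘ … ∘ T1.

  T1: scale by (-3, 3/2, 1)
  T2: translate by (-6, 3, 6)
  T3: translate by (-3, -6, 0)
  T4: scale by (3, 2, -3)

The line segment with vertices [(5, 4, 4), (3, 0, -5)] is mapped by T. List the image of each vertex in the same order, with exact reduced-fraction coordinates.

T1 scale by (-3, 3/2, 1): (5, 4, 4) → (-15, 6, 4); (3, 0, -5) → (-9, 0, -5)
T2 translate by (-6, 3, 6): (-15, 6, 4) → (-21, 9, 10); (-9, 0, -5) → (-15, 3, 1)
T3 translate by (-3, -6, 0): (-21, 9, 10) → (-24, 3, 10); (-15, 3, 1) → (-18, -3, 1)
T4 scale by (3, 2, -3): (-24, 3, 10) → (-72, 6, -30); (-18, -3, 1) → (-54, -6, -3)

image vertices: (-72, 6, -30), (-54, -6, -3)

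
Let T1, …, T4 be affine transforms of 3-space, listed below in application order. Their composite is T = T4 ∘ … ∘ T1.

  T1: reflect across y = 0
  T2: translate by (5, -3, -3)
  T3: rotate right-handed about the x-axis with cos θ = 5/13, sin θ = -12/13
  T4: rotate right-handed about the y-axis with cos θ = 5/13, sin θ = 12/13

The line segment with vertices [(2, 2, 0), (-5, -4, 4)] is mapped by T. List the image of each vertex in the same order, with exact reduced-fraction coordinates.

image vertices: (995/169, -61/13, -867/169), (-84/169, 17/13, -35/169)

T1 reflect across y = 0: (2, 2, 0) → (2, -2, 0); (-5, -4, 4) → (-5, 4, 4)
T2 translate by (5, -3, -3): (2, -2, 0) → (7, -5, -3); (-5, 4, 4) → (0, 1, 1)
T3 rotate right-handed about the x-axis with cos θ = 5/13, sin θ = -12/13: (7, -5, -3) → (7, -61/13, 45/13); (0, 1, 1) → (0, 17/13, -7/13)
T4 rotate right-handed about the y-axis with cos θ = 5/13, sin θ = 12/13: (7, -61/13, 45/13) → (995/169, -61/13, -867/169); (0, 17/13, -7/13) → (-84/169, 17/13, -35/169)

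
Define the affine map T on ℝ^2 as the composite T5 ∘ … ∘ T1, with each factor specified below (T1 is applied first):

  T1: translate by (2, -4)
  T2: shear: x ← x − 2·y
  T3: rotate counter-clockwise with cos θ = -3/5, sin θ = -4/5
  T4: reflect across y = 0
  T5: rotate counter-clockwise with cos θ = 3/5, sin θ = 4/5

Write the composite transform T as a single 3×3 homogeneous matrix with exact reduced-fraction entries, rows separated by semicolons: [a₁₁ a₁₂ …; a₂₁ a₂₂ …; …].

T1 = [1 0 2; 0 1 -4; 0 0 1]
T2·T1 = [1 -2 10; 0 1 -4; 0 0 1]
T3·…·T1 = [-3/5 2 -46/5; -4/5 1 -28/5; 0 0 1]
T4·…·T1 = [-3/5 2 -46/5; 4/5 -1 28/5; 0 0 1]
T5·…·T1 = [-1 2 -10; 0 1 -4; 0 0 1]

T = [-1 2 -10; 0 1 -4; 0 0 1]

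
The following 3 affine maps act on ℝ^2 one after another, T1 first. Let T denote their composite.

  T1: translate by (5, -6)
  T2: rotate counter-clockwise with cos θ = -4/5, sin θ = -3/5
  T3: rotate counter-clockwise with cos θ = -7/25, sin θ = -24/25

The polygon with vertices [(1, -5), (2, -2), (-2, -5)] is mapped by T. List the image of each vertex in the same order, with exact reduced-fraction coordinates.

image vertices: (1023/125, 1186/125), (628/125, 1171/125), (231/25, 167/25)

T1 translate by (5, -6): (1, -5) → (6, -11); (2, -2) → (7, -8); (-2, -5) → (3, -11)
T2 rotate counter-clockwise with cos θ = -4/5, sin θ = -3/5: (6, -11) → (-57/5, 26/5); (7, -8) → (-52/5, 11/5); (3, -11) → (-9, 7)
T3 rotate counter-clockwise with cos θ = -7/25, sin θ = -24/25: (-57/5, 26/5) → (1023/125, 1186/125); (-52/5, 11/5) → (628/125, 1171/125); (-9, 7) → (231/25, 167/25)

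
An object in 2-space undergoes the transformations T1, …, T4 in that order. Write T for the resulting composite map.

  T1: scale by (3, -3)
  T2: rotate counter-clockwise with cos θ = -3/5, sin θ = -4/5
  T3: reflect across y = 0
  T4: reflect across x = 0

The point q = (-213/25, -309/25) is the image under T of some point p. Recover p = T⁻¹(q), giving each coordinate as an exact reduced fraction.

p = (-5, 1/5)

T1 = [3 0 0; 0 -3 0; 0 0 1]
T2·T1 = [-9/5 -12/5 0; -12/5 9/5 0; 0 0 1]
T3·…·T1 = [-9/5 -12/5 0; 12/5 -9/5 0; 0 0 1]
T4·…·T1 = [9/5 12/5 0; 12/5 -9/5 0; 0 0 1]
det M = -9; M⁻¹ = [1/5 4/15 0; 4/15 -1/5 0; 0 0 1]
M⁻¹ · (-213/25, -309/25)ᵀ = (-5, 1/5)ᵀ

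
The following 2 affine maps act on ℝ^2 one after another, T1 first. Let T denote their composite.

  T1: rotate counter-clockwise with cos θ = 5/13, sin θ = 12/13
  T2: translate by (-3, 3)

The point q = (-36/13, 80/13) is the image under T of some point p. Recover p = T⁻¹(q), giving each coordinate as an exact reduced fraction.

T1 = [5/13 -12/13 0; 12/13 5/13 0; 0 0 1]
T2·T1 = [5/13 -12/13 -3; 12/13 5/13 3; 0 0 1]
det M = 1; M⁻¹ = [5/13 12/13 -21/13; -12/13 5/13 -51/13; 0 0 1]
M⁻¹ · (-36/13, 80/13)ᵀ = (3, 1)ᵀ

p = (3, 1)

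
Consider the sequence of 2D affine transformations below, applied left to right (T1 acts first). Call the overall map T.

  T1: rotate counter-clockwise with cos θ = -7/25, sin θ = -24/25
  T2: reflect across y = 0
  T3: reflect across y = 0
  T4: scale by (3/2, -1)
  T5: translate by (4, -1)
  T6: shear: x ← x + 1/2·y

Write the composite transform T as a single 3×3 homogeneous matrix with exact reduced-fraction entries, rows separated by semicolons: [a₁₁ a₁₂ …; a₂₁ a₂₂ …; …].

T = [3/50 79/50 7/2; 24/25 7/25 -1; 0 0 1]

T1 = [-7/25 24/25 0; -24/25 -7/25 0; 0 0 1]
T2·T1 = [-7/25 24/25 0; 24/25 7/25 0; 0 0 1]
T3·…·T1 = [-7/25 24/25 0; -24/25 -7/25 0; 0 0 1]
T4·…·T1 = [-21/50 36/25 0; 24/25 7/25 0; 0 0 1]
T5·…·T1 = [-21/50 36/25 4; 24/25 7/25 -1; 0 0 1]
T6·…·T1 = [3/50 79/50 7/2; 24/25 7/25 -1; 0 0 1]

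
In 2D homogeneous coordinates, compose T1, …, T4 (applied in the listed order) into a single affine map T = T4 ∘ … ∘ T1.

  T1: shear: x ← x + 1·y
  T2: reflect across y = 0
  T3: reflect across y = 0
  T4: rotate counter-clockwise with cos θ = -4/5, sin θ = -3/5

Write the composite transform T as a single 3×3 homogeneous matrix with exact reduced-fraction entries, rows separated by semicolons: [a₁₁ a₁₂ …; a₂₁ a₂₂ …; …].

T1 = [1 1 0; 0 1 0; 0 0 1]
T2·T1 = [1 1 0; 0 -1 0; 0 0 1]
T3·…·T1 = [1 1 0; 0 1 0; 0 0 1]
T4·…·T1 = [-4/5 -1/5 0; -3/5 -7/5 0; 0 0 1]

T = [-4/5 -1/5 0; -3/5 -7/5 0; 0 0 1]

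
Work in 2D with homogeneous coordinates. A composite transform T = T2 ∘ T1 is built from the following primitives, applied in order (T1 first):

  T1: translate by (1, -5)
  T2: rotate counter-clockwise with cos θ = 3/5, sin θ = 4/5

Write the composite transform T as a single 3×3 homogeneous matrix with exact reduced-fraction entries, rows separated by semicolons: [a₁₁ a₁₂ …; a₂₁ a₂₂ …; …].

T = [3/5 -4/5 23/5; 4/5 3/5 -11/5; 0 0 1]

T1 = [1 0 1; 0 1 -5; 0 0 1]
T2·T1 = [3/5 -4/5 23/5; 4/5 3/5 -11/5; 0 0 1]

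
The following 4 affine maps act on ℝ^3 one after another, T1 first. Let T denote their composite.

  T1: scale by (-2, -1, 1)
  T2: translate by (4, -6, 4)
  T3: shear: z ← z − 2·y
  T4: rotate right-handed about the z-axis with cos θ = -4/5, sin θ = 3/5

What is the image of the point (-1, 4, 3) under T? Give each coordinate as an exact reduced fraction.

T(p) = (6/5, 58/5, 27)

T1 scale by (-2, -1, 1): (-1, 4, 3) → (2, -4, 3)
T2 translate by (4, -6, 4): (2, -4, 3) → (6, -10, 7)
T3 shear: z ← z − 2·y: (6, -10, 7) → (6, -10, 27)
T4 rotate right-handed about the z-axis with cos θ = -4/5, sin θ = 3/5: (6, -10, 27) → (6/5, 58/5, 27)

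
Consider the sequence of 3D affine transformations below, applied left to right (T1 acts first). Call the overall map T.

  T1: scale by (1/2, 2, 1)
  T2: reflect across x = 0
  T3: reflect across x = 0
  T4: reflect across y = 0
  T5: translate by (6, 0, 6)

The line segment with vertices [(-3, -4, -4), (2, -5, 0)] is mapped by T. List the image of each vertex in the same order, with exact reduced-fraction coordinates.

image vertices: (9/2, 8, 2), (7, 10, 6)

T1 scale by (1/2, 2, 1): (-3, -4, -4) → (-3/2, -8, -4); (2, -5, 0) → (1, -10, 0)
T2 reflect across x = 0: (-3/2, -8, -4) → (3/2, -8, -4); (1, -10, 0) → (-1, -10, 0)
T3 reflect across x = 0: (3/2, -8, -4) → (-3/2, -8, -4); (-1, -10, 0) → (1, -10, 0)
T4 reflect across y = 0: (-3/2, -8, -4) → (-3/2, 8, -4); (1, -10, 0) → (1, 10, 0)
T5 translate by (6, 0, 6): (-3/2, 8, -4) → (9/2, 8, 2); (1, 10, 0) → (7, 10, 6)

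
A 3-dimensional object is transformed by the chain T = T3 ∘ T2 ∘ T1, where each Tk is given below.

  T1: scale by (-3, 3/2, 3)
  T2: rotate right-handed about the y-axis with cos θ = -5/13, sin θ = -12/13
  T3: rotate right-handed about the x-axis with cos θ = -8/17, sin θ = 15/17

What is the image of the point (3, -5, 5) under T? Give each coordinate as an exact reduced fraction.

T1 scale by (-3, 3/2, 3): (3, -5, 5) → (-9, -15/2, 15)
T2 rotate right-handed about the y-axis with cos θ = -5/13, sin θ = -12/13: (-9, -15/2, 15) → (-135/13, -15/2, -183/13)
T3 rotate right-handed about the x-axis with cos θ = -8/17, sin θ = 15/17: (-135/13, -15/2, -183/13) → (-135/13, 3525/221, 3/442)

T(p) = (-135/13, 3525/221, 3/442)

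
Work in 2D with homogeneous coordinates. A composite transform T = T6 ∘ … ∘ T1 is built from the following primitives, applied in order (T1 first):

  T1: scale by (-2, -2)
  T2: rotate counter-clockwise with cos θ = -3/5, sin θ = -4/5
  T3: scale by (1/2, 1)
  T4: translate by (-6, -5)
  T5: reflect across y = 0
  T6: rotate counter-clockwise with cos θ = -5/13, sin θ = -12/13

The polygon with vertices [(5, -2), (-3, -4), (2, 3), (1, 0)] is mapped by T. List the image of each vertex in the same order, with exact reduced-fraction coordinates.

T1 scale by (-2, -2): (5, -2) → (-10, 4); (-3, -4) → (6, 8); (2, 3) → (-4, -6); (1, 0) → (-2, 0)
T2 rotate counter-clockwise with cos θ = -3/5, sin θ = -4/5: (-10, 4) → (46/5, 28/5); (6, 8) → (14/5, -48/5); (-4, -6) → (-12/5, 34/5); (-2, 0) → (6/5, 8/5)
T3 scale by (1/2, 1): (46/5, 28/5) → (23/5, 28/5); (14/5, -48/5) → (7/5, -48/5); (-12/5, 34/5) → (-6/5, 34/5); (6/5, 8/5) → (3/5, 8/5)
T4 translate by (-6, -5): (23/5, 28/5) → (-7/5, 3/5); (7/5, -48/5) → (-23/5, -73/5); (-6/5, 34/5) → (-36/5, 9/5); (3/5, 8/5) → (-27/5, -17/5)
T5 reflect across y = 0: (-7/5, 3/5) → (-7/5, -3/5); (-23/5, -73/5) → (-23/5, 73/5); (-36/5, 9/5) → (-36/5, -9/5); (-27/5, -17/5) → (-27/5, 17/5)
T6 rotate counter-clockwise with cos θ = -5/13, sin θ = -12/13: (-7/5, -3/5) → (-1/65, 99/65); (-23/5, 73/5) → (991/65, -89/65); (-36/5, -9/5) → (72/65, 477/65); (-27/5, 17/5) → (339/65, 239/65)

image vertices: (-1/65, 99/65), (991/65, -89/65), (72/65, 477/65), (339/65, 239/65)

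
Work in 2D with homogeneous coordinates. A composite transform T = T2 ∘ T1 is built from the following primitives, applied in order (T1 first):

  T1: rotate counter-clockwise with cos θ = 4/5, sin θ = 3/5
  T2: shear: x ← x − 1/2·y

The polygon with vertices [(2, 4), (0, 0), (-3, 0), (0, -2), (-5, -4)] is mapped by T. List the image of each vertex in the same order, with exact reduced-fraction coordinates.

image vertices: (-3, 22/5), (0, 0), (-3/2, -9/5), (2, -8/5), (3/2, -31/5)

T1 rotate counter-clockwise with cos θ = 4/5, sin θ = 3/5: (2, 4) → (-4/5, 22/5); (0, 0) → (0, 0); (-3, 0) → (-12/5, -9/5); (0, -2) → (6/5, -8/5); (-5, -4) → (-8/5, -31/5)
T2 shear: x ← x − 1/2·y: (-4/5, 22/5) → (-3, 22/5); (0, 0) → (0, 0); (-12/5, -9/5) → (-3/2, -9/5); (6/5, -8/5) → (2, -8/5); (-8/5, -31/5) → (3/2, -31/5)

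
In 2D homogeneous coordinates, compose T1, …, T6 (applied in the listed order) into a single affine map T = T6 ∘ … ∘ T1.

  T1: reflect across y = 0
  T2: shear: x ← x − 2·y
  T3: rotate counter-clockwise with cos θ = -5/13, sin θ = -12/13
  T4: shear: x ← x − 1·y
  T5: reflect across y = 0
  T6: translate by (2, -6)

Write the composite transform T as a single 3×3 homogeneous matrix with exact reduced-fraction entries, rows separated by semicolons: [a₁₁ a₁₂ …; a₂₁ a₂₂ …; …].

T = [7/13 -3/13 2; 12/13 19/13 -6; 0 0 1]

T1 = [1 0 0; 0 -1 0; 0 0 1]
T2·T1 = [1 2 0; 0 -1 0; 0 0 1]
T3·…·T1 = [-5/13 -22/13 0; -12/13 -19/13 0; 0 0 1]
T4·…·T1 = [7/13 -3/13 0; -12/13 -19/13 0; 0 0 1]
T5·…·T1 = [7/13 -3/13 0; 12/13 19/13 0; 0 0 1]
T6·…·T1 = [7/13 -3/13 2; 12/13 19/13 -6; 0 0 1]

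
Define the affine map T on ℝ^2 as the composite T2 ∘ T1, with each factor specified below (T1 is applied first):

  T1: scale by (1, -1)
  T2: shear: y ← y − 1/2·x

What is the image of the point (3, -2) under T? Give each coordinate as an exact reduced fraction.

T1 scale by (1, -1): (3, -2) → (3, 2)
T2 shear: y ← y − 1/2·x: (3, 2) → (3, 1/2)

T(p) = (3, 1/2)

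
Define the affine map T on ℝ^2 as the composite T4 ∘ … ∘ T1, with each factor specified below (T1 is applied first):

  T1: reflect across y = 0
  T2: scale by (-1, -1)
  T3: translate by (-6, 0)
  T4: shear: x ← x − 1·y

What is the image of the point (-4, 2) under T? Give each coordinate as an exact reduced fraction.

T(p) = (-4, 2)

T1 reflect across y = 0: (-4, 2) → (-4, -2)
T2 scale by (-1, -1): (-4, -2) → (4, 2)
T3 translate by (-6, 0): (4, 2) → (-2, 2)
T4 shear: x ← x − 1·y: (-2, 2) → (-4, 2)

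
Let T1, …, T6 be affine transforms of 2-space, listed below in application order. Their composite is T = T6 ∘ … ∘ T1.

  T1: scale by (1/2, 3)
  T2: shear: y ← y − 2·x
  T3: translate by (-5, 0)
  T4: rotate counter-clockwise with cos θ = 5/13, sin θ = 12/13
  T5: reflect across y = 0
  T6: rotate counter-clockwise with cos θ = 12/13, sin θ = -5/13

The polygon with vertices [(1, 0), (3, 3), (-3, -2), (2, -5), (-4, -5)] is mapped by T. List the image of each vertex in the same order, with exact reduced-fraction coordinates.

T1 scale by (1/2, 3): (1, 0) → (1/2, 0); (3, 3) → (3/2, 9); (-3, -2) → (-3/2, -6); (2, -5) → (1, -15); (-4, -5) → (-2, -15)
T2 shear: y ← y − 2·x: (1/2, 0) → (1/2, -1); (3/2, 9) → (3/2, 6); (-3/2, -6) → (-3/2, -3); (1, -15) → (1, -17); (-2, -15) → (-2, -11)
T3 translate by (-5, 0): (1/2, -1) → (-9/2, -1); (3/2, 6) → (-7/2, 6); (-3/2, -3) → (-13/2, -3); (1, -17) → (-4, -17); (-2, -11) → (-7, -11)
T4 rotate counter-clockwise with cos θ = 5/13, sin θ = 12/13: (-9/2, -1) → (-21/26, -59/13); (-7/2, 6) → (-179/26, -12/13); (-13/2, -3) → (7/26, -93/13); (-4, -17) → (184/13, -133/13); (-7, -11) → (97/13, -139/13)
T5 reflect across y = 0: (-21/26, -59/13) → (-21/26, 59/13); (-179/26, -12/13) → (-179/26, 12/13); (7/26, -93/13) → (7/26, 93/13); (184/13, -133/13) → (184/13, 133/13); (97/13, -139/13) → (97/13, 139/13)
T6 rotate counter-clockwise with cos θ = 12/13, sin θ = -5/13: (-21/26, 59/13) → (1, 9/2); (-179/26, 12/13) → (-6, 7/2); (7/26, 93/13) → (3, 13/2); (184/13, 133/13) → (17, 4); (97/13, 139/13) → (11, 7)

image vertices: (1, 9/2), (-6, 7/2), (3, 13/2), (17, 4), (11, 7)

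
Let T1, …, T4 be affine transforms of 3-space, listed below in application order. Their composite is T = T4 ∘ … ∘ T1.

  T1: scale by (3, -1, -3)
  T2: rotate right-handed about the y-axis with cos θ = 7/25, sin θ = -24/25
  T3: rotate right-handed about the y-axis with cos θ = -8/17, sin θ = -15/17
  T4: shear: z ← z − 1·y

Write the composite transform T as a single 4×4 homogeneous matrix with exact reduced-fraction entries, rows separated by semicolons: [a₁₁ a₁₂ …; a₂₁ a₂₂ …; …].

T1 = [3 0 0 0; 0 -1 0 0; 0 0 -3 0; 0 0 0 1]
T2·T1 = [21/25 0 72/25 0; 0 -1 0 0; 72/25 0 -21/25 0; 0 0 0 1]
T3·…·T1 = [-1248/425 0 -261/425 0; 0 -1 0 0; -261/425 0 1248/425 0; 0 0 0 1]
T4·…·T1 = [-1248/425 0 -261/425 0; 0 -1 0 0; -261/425 1 1248/425 0; 0 0 0 1]

T = [-1248/425 0 -261/425 0; 0 -1 0 0; -261/425 1 1248/425 0; 0 0 0 1]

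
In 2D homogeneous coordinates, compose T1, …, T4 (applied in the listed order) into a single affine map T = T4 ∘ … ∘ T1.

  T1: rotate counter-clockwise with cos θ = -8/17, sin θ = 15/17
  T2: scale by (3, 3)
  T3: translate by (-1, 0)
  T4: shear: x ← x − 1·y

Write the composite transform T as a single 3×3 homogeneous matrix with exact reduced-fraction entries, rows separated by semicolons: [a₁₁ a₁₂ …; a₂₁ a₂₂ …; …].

T1 = [-8/17 -15/17 0; 15/17 -8/17 0; 0 0 1]
T2·T1 = [-24/17 -45/17 0; 45/17 -24/17 0; 0 0 1]
T3·…·T1 = [-24/17 -45/17 -1; 45/17 -24/17 0; 0 0 1]
T4·…·T1 = [-69/17 -21/17 -1; 45/17 -24/17 0; 0 0 1]

T = [-69/17 -21/17 -1; 45/17 -24/17 0; 0 0 1]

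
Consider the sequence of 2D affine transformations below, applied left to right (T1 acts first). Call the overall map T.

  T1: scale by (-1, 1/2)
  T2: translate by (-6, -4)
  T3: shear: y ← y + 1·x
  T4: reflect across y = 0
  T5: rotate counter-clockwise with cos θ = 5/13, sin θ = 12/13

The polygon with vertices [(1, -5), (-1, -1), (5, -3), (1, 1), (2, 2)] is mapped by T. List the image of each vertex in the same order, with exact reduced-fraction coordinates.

T1 scale by (-1, 1/2): (1, -5) → (-1, -5/2); (-1, -1) → (1, -1/2); (5, -3) → (-5, -3/2); (1, 1) → (-1, 1/2); (2, 2) → (-2, 1)
T2 translate by (-6, -4): (-1, -5/2) → (-7, -13/2); (1, -1/2) → (-5, -9/2); (-5, -3/2) → (-11, -11/2); (-1, 1/2) → (-7, -7/2); (-2, 1) → (-8, -3)
T3 shear: y ← y + 1·x: (-7, -13/2) → (-7, -27/2); (-5, -9/2) → (-5, -19/2); (-11, -11/2) → (-11, -33/2); (-7, -7/2) → (-7, -21/2); (-8, -3) → (-8, -11)
T4 reflect across y = 0: (-7, -27/2) → (-7, 27/2); (-5, -19/2) → (-5, 19/2); (-11, -33/2) → (-11, 33/2); (-7, -21/2) → (-7, 21/2); (-8, -11) → (-8, 11)
T5 rotate counter-clockwise with cos θ = 5/13, sin θ = 12/13: (-7, 27/2) → (-197/13, -33/26); (-5, 19/2) → (-139/13, -25/26); (-11, 33/2) → (-253/13, -99/26); (-7, 21/2) → (-161/13, -63/26); (-8, 11) → (-172/13, -41/13)

image vertices: (-197/13, -33/26), (-139/13, -25/26), (-253/13, -99/26), (-161/13, -63/26), (-172/13, -41/13)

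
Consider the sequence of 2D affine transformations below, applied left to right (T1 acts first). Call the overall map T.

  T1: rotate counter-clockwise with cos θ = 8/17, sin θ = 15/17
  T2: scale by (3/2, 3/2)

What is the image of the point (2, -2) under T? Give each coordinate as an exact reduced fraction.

T1 rotate counter-clockwise with cos θ = 8/17, sin θ = 15/17: (2, -2) → (46/17, 14/17)
T2 scale by (3/2, 3/2): (46/17, 14/17) → (69/17, 21/17)

T(p) = (69/17, 21/17)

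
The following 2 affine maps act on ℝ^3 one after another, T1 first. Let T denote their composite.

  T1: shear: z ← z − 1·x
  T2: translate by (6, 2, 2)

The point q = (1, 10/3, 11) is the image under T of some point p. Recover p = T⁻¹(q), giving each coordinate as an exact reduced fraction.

T1 = [1 0 0 0; 0 1 0 0; -1 0 1 0; 0 0 0 1]
T2·T1 = [1 0 0 6; 0 1 0 2; -1 0 1 2; 0 0 0 1]
det M = 1; M⁻¹ = [1 0 0 -6; 0 1 0 -2; 1 0 1 -8; 0 0 0 1]
M⁻¹ · (1, 10/3, 11)ᵀ = (-5, 4/3, 4)ᵀ

p = (-5, 4/3, 4)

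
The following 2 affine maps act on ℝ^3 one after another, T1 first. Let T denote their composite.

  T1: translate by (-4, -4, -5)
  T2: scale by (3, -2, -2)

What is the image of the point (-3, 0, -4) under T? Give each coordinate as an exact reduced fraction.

T1 translate by (-4, -4, -5): (-3, 0, -4) → (-7, -4, -9)
T2 scale by (3, -2, -2): (-7, -4, -9) → (-21, 8, 18)

T(p) = (-21, 8, 18)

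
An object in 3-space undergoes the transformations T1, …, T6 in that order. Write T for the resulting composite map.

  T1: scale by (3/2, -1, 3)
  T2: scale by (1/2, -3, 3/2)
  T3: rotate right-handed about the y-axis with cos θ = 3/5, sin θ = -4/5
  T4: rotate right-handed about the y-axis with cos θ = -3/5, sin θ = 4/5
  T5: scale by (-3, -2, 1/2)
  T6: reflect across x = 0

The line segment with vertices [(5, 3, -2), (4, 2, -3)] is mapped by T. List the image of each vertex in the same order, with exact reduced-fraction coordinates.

T1 scale by (3/2, -1, 3): (5, 3, -2) → (15/2, -3, -6); (4, 2, -3) → (6, -2, -9)
T2 scale by (1/2, -3, 3/2): (15/2, -3, -6) → (15/4, 9, -9); (6, -2, -9) → (3, 6, -27/2)
T3 rotate right-handed about the y-axis with cos θ = 3/5, sin θ = -4/5: (15/4, 9, -9) → (189/20, 9, -12/5); (3, 6, -27/2) → (63/5, 6, -57/10)
T4 rotate right-handed about the y-axis with cos θ = -3/5, sin θ = 4/5: (189/20, 9, -12/5) → (-759/100, 9, -153/25); (63/5, 6, -57/10) → (-303/25, 6, -333/50)
T5 scale by (-3, -2, 1/2): (-759/100, 9, -153/25) → (2277/100, -18, -153/50); (-303/25, 6, -333/50) → (909/25, -12, -333/100)
T6 reflect across x = 0: (2277/100, -18, -153/50) → (-2277/100, -18, -153/50); (909/25, -12, -333/100) → (-909/25, -12, -333/100)

image vertices: (-2277/100, -18, -153/50), (-909/25, -12, -333/100)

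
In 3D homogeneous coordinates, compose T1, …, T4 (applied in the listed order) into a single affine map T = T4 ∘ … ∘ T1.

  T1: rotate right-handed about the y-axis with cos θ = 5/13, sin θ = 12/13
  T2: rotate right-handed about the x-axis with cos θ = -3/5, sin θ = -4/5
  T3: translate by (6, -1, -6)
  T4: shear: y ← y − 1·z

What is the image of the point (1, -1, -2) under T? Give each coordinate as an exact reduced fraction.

T(p) = (59/13, 158/65, -272/65)

T1 rotate right-handed about the y-axis with cos θ = 5/13, sin θ = 12/13: (1, -1, -2) → (-19/13, -1, -22/13)
T2 rotate right-handed about the x-axis with cos θ = -3/5, sin θ = -4/5: (-19/13, -1, -22/13) → (-19/13, -49/65, 118/65)
T3 translate by (6, -1, -6): (-19/13, -49/65, 118/65) → (59/13, -114/65, -272/65)
T4 shear: y ← y − 1·z: (59/13, -114/65, -272/65) → (59/13, 158/65, -272/65)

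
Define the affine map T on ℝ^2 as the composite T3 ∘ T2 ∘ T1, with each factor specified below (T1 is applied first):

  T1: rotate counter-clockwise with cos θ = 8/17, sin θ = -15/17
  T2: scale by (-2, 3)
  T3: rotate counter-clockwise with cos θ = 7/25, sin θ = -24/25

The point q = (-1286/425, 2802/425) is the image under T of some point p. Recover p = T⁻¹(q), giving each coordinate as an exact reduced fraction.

T1 = [8/17 15/17 0; -15/17 8/17 0; 0 0 1]
T2·T1 = [-16/17 -30/17 0; -45/17 24/17 0; 0 0 1]
T3·…·T1 = [-1192/425 366/425 0; 69/425 888/425 0; 0 0 1]
det M = -6; M⁻¹ = [-148/425 61/425 0; 23/850 596/1275 0; 0 0 1]
M⁻¹ · (-1286/425, 2802/425)ᵀ = (2, 3)ᵀ

p = (2, 3)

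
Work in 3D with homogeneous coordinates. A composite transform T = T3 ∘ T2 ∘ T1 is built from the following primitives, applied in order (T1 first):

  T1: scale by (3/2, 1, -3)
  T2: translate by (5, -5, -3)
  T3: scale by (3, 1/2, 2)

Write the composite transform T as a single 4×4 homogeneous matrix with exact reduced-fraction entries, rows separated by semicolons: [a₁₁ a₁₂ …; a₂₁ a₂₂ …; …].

T = [9/2 0 0 15; 0 1/2 0 -5/2; 0 0 -6 -6; 0 0 0 1]

T1 = [3/2 0 0 0; 0 1 0 0; 0 0 -3 0; 0 0 0 1]
T2·T1 = [3/2 0 0 5; 0 1 0 -5; 0 0 -3 -3; 0 0 0 1]
T3·…·T1 = [9/2 0 0 15; 0 1/2 0 -5/2; 0 0 -6 -6; 0 0 0 1]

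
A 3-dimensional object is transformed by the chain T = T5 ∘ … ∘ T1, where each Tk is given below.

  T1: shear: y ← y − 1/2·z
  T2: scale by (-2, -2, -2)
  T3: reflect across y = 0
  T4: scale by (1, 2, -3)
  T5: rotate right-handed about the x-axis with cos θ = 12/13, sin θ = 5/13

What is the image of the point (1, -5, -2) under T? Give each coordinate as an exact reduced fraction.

T(p) = (-2, -132/13, -224/13)

T1 shear: y ← y − 1/2·z: (1, -5, -2) → (1, -4, -2)
T2 scale by (-2, -2, -2): (1, -4, -2) → (-2, 8, 4)
T3 reflect across y = 0: (-2, 8, 4) → (-2, -8, 4)
T4 scale by (1, 2, -3): (-2, -8, 4) → (-2, -16, -12)
T5 rotate right-handed about the x-axis with cos θ = 12/13, sin θ = 5/13: (-2, -16, -12) → (-2, -132/13, -224/13)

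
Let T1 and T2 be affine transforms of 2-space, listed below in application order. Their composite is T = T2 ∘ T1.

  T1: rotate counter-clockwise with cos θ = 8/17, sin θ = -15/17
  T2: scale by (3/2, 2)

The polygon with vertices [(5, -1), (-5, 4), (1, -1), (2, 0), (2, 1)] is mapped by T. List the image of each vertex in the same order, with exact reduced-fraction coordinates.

image vertices: (75/34, -166/17), (30/17, 214/17), (-21/34, -46/17), (24/17, -60/17), (93/34, -44/17)

T1 rotate counter-clockwise with cos θ = 8/17, sin θ = -15/17: (5, -1) → (25/17, -83/17); (-5, 4) → (20/17, 107/17); (1, -1) → (-7/17, -23/17); (2, 0) → (16/17, -30/17); (2, 1) → (31/17, -22/17)
T2 scale by (3/2, 2): (25/17, -83/17) → (75/34, -166/17); (20/17, 107/17) → (30/17, 214/17); (-7/17, -23/17) → (-21/34, -46/17); (16/17, -30/17) → (24/17, -60/17); (31/17, -22/17) → (93/34, -44/17)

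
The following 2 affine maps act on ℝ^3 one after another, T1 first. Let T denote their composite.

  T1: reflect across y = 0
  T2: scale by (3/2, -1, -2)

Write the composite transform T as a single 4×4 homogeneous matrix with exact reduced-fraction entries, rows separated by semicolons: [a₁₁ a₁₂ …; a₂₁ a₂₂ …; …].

T = [3/2 0 0 0; 0 1 0 0; 0 0 -2 0; 0 0 0 1]

T1 = [1 0 0 0; 0 -1 0 0; 0 0 1 0; 0 0 0 1]
T2·T1 = [3/2 0 0 0; 0 1 0 0; 0 0 -2 0; 0 0 0 1]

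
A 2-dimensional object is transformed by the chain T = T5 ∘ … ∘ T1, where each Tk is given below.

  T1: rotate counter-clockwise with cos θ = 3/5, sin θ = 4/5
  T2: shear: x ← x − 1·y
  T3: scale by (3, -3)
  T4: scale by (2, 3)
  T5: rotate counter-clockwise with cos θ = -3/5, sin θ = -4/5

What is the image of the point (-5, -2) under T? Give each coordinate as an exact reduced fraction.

T1 rotate counter-clockwise with cos θ = 3/5, sin θ = 4/5: (-5, -2) → (-7/5, -26/5)
T2 shear: x ← x − 1·y: (-7/5, -26/5) → (19/5, -26/5)
T3 scale by (3, -3): (19/5, -26/5) → (57/5, 78/5)
T4 scale by (2, 3): (57/5, 78/5) → (114/5, 234/5)
T5 rotate counter-clockwise with cos θ = -3/5, sin θ = -4/5: (114/5, 234/5) → (594/25, -1158/25)

T(p) = (594/25, -1158/25)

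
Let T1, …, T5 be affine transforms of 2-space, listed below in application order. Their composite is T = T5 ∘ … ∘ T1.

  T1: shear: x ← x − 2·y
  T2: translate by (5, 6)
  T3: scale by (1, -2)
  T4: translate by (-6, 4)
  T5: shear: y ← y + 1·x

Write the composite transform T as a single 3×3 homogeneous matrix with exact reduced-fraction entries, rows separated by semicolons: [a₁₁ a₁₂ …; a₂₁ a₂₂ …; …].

T1 = [1 -2 0; 0 1 0; 0 0 1]
T2·T1 = [1 -2 5; 0 1 6; 0 0 1]
T3·…·T1 = [1 -2 5; 0 -2 -12; 0 0 1]
T4·…·T1 = [1 -2 -1; 0 -2 -8; 0 0 1]
T5·…·T1 = [1 -2 -1; 1 -4 -9; 0 0 1]

T = [1 -2 -1; 1 -4 -9; 0 0 1]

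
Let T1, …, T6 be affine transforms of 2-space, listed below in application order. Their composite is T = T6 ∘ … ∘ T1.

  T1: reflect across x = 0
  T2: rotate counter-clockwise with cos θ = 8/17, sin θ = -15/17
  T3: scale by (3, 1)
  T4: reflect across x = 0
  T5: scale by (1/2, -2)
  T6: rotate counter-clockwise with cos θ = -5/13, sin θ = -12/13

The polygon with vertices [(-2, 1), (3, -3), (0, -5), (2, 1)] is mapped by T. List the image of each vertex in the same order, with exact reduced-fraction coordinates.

image vertices: (117/34, 26/17), (-2043/442, -1032/221), (795/442, -1750/221), (-1839/442, 362/221)

T1 reflect across x = 0: (-2, 1) → (2, 1); (3, -3) → (-3, -3); (0, -5) → (0, -5); (2, 1) → (-2, 1)
T2 rotate counter-clockwise with cos θ = 8/17, sin θ = -15/17: (2, 1) → (31/17, -22/17); (-3, -3) → (-69/17, 21/17); (0, -5) → (-75/17, -40/17); (-2, 1) → (-1/17, 38/17)
T3 scale by (3, 1): (31/17, -22/17) → (93/17, -22/17); (-69/17, 21/17) → (-207/17, 21/17); (-75/17, -40/17) → (-225/17, -40/17); (-1/17, 38/17) → (-3/17, 38/17)
T4 reflect across x = 0: (93/17, -22/17) → (-93/17, -22/17); (-207/17, 21/17) → (207/17, 21/17); (-225/17, -40/17) → (225/17, -40/17); (-3/17, 38/17) → (3/17, 38/17)
T5 scale by (1/2, -2): (-93/17, -22/17) → (-93/34, 44/17); (207/17, 21/17) → (207/34, -42/17); (225/17, -40/17) → (225/34, 80/17); (3/17, 38/17) → (3/34, -76/17)
T6 rotate counter-clockwise with cos θ = -5/13, sin θ = -12/13: (-93/34, 44/17) → (117/34, 26/17); (207/34, -42/17) → (-2043/442, -1032/221); (225/34, 80/17) → (795/442, -1750/221); (3/34, -76/17) → (-1839/442, 362/221)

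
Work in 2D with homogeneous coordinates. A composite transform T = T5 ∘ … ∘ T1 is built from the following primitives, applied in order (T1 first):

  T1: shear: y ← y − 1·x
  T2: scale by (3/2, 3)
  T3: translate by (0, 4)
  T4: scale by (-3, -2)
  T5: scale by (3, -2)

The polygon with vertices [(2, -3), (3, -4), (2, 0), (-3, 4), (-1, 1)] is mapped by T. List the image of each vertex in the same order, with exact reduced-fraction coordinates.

T1 shear: y ← y − 1·x: (2, -3) → (2, -5); (3, -4) → (3, -7); (2, 0) → (2, -2); (-3, 4) → (-3, 7); (-1, 1) → (-1, 2)
T2 scale by (3/2, 3): (2, -5) → (3, -15); (3, -7) → (9/2, -21); (2, -2) → (3, -6); (-3, 7) → (-9/2, 21); (-1, 2) → (-3/2, 6)
T3 translate by (0, 4): (3, -15) → (3, -11); (9/2, -21) → (9/2, -17); (3, -6) → (3, -2); (-9/2, 21) → (-9/2, 25); (-3/2, 6) → (-3/2, 10)
T4 scale by (-3, -2): (3, -11) → (-9, 22); (9/2, -17) → (-27/2, 34); (3, -2) → (-9, 4); (-9/2, 25) → (27/2, -50); (-3/2, 10) → (9/2, -20)
T5 scale by (3, -2): (-9, 22) → (-27, -44); (-27/2, 34) → (-81/2, -68); (-9, 4) → (-27, -8); (27/2, -50) → (81/2, 100); (9/2, -20) → (27/2, 40)

image vertices: (-27, -44), (-81/2, -68), (-27, -8), (81/2, 100), (27/2, 40)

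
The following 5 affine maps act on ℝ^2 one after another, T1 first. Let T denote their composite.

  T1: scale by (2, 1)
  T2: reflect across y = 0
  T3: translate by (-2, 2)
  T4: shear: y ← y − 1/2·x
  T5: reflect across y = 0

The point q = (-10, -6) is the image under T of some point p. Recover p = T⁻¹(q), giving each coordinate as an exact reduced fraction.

p = (-4, 1)

T1 = [2 0 0; 0 1 0; 0 0 1]
T2·T1 = [2 0 0; 0 -1 0; 0 0 1]
T3·…·T1 = [2 0 -2; 0 -1 2; 0 0 1]
T4·…·T1 = [2 0 -2; -1 -1 3; 0 0 1]
T5·…·T1 = [2 0 -2; 1 1 -3; 0 0 1]
det M = 2; M⁻¹ = [1/2 0 1; -1/2 1 2; 0 0 1]
M⁻¹ · (-10, -6)ᵀ = (-4, 1)ᵀ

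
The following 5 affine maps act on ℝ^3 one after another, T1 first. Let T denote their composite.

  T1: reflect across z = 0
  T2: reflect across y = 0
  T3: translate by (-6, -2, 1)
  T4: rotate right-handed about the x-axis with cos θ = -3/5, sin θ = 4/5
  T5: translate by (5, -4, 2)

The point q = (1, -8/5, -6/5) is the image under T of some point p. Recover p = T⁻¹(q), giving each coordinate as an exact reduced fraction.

p = (2, 2, 1)

T1 = [1 0 0 0; 0 1 0 0; 0 0 -1 0; 0 0 0 1]
T2·T1 = [1 0 0 0; 0 -1 0 0; 0 0 -1 0; 0 0 0 1]
T3·…·T1 = [1 0 0 -6; 0 -1 0 -2; 0 0 -1 1; 0 0 0 1]
T4·…·T1 = [1 0 0 -6; 0 3/5 4/5 2/5; 0 -4/5 3/5 -11/5; 0 0 0 1]
T5·…·T1 = [1 0 0 -1; 0 3/5 4/5 -18/5; 0 -4/5 3/5 -1/5; 0 0 0 1]
det M = 1; M⁻¹ = [1 0 0 1; 0 3/5 -4/5 2; 0 4/5 3/5 3; 0 0 0 1]
M⁻¹ · (1, -8/5, -6/5)ᵀ = (2, 2, 1)ᵀ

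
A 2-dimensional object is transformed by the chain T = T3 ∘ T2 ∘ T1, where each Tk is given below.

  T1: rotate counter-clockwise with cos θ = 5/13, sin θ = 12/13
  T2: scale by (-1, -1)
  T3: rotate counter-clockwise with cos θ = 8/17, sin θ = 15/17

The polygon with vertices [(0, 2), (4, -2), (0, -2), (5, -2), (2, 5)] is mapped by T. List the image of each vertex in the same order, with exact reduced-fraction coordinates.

T1 rotate counter-clockwise with cos θ = 5/13, sin θ = 12/13: (0, 2) → (-24/13, 10/13); (4, -2) → (44/13, 38/13); (0, -2) → (24/13, -10/13); (5, -2) → (49/13, 50/13); (2, 5) → (-50/13, 49/13)
T2 scale by (-1, -1): (-24/13, 10/13) → (24/13, -10/13); (44/13, 38/13) → (-44/13, -38/13); (24/13, -10/13) → (-24/13, 10/13); (49/13, 50/13) → (-49/13, -50/13); (-50/13, 49/13) → (50/13, -49/13)
T3 rotate counter-clockwise with cos θ = 8/17, sin θ = 15/17: (24/13, -10/13) → (342/221, 280/221); (-44/13, -38/13) → (218/221, -964/221); (-24/13, 10/13) → (-342/221, -280/221); (-49/13, -50/13) → (358/221, -1135/221); (50/13, -49/13) → (1135/221, 358/221)

image vertices: (342/221, 280/221), (218/221, -964/221), (-342/221, -280/221), (358/221, -1135/221), (1135/221, 358/221)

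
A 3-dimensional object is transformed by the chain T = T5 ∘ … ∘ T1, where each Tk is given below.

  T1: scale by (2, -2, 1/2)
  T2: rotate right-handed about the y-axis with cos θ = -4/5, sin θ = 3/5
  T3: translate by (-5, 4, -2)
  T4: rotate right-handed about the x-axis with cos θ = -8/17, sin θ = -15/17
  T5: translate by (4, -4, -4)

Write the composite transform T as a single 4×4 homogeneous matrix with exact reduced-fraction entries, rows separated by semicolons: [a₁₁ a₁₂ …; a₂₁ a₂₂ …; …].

T = [-8/5 0 3/10 -1; -18/17 16/17 -6/17 -130/17; 48/85 30/17 16/85 -112/17; 0 0 0 1]

T1 = [2 0 0 0; 0 -2 0 0; 0 0 1/2 0; 0 0 0 1]
T2·T1 = [-8/5 0 3/10 0; 0 -2 0 0; -6/5 0 -2/5 0; 0 0 0 1]
T3·…·T1 = [-8/5 0 3/10 -5; 0 -2 0 4; -6/5 0 -2/5 -2; 0 0 0 1]
T4·…·T1 = [-8/5 0 3/10 -5; -18/17 16/17 -6/17 -62/17; 48/85 30/17 16/85 -44/17; 0 0 0 1]
T5·…·T1 = [-8/5 0 3/10 -1; -18/17 16/17 -6/17 -130/17; 48/85 30/17 16/85 -112/17; 0 0 0 1]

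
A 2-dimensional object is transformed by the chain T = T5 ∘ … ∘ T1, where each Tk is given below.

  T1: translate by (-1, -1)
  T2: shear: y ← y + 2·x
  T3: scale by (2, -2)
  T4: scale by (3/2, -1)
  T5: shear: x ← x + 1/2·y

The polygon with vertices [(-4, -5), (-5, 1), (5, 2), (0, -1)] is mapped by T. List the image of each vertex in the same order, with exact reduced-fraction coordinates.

image vertices: (-31, -32), (-30, -24), (21, 18), (-7, -8)

T1 translate by (-1, -1): (-4, -5) → (-5, -6); (-5, 1) → (-6, 0); (5, 2) → (4, 1); (0, -1) → (-1, -2)
T2 shear: y ← y + 2·x: (-5, -6) → (-5, -16); (-6, 0) → (-6, -12); (4, 1) → (4, 9); (-1, -2) → (-1, -4)
T3 scale by (2, -2): (-5, -16) → (-10, 32); (-6, -12) → (-12, 24); (4, 9) → (8, -18); (-1, -4) → (-2, 8)
T4 scale by (3/2, -1): (-10, 32) → (-15, -32); (-12, 24) → (-18, -24); (8, -18) → (12, 18); (-2, 8) → (-3, -8)
T5 shear: x ← x + 1/2·y: (-15, -32) → (-31, -32); (-18, -24) → (-30, -24); (12, 18) → (21, 18); (-3, -8) → (-7, -8)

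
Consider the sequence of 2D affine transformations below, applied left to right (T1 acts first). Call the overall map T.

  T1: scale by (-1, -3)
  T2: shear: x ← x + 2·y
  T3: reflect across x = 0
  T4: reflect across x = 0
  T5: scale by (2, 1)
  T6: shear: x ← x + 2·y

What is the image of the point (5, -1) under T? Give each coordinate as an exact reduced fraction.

T1 scale by (-1, -3): (5, -1) → (-5, 3)
T2 shear: x ← x + 2·y: (-5, 3) → (1, 3)
T3 reflect across x = 0: (1, 3) → (-1, 3)
T4 reflect across x = 0: (-1, 3) → (1, 3)
T5 scale by (2, 1): (1, 3) → (2, 3)
T6 shear: x ← x + 2·y: (2, 3) → (8, 3)

T(p) = (8, 3)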